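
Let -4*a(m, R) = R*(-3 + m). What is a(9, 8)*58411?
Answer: -700932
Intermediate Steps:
a(m, R) = -R*(-3 + m)/4
a(9, 8)*58411 = ((1/4)*8*(3 - 1*9))*58411 = ((1/4)*8*(3 - 9))*58411 = ((1/4)*8*(-6))*58411 = -12*58411 = -700932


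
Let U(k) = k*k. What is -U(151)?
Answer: -22801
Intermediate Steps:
U(k) = k²
-U(151) = -1*151² = -1*22801 = -22801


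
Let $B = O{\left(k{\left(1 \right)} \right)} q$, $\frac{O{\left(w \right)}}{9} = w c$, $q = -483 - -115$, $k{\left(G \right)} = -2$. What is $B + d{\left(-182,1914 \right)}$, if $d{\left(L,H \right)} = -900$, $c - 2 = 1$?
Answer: $18972$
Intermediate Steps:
$c = 3$ ($c = 2 + 1 = 3$)
$q = -368$ ($q = -483 + 115 = -368$)
$O{\left(w \right)} = 27 w$ ($O{\left(w \right)} = 9 w 3 = 9 \cdot 3 w = 27 w$)
$B = 19872$ ($B = 27 \left(-2\right) \left(-368\right) = \left(-54\right) \left(-368\right) = 19872$)
$B + d{\left(-182,1914 \right)} = 19872 - 900 = 18972$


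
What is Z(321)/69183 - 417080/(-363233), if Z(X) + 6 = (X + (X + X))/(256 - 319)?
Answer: 201929797763/175906840473 ≈ 1.1479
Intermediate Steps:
Z(X) = -6 - X/21 (Z(X) = -6 + (X + (X + X))/(256 - 319) = -6 + (X + 2*X)/(-63) = -6 + (3*X)*(-1/63) = -6 - X/21)
Z(321)/69183 - 417080/(-363233) = (-6 - 1/21*321)/69183 - 417080/(-363233) = (-6 - 107/7)*(1/69183) - 417080*(-1/363233) = -149/7*1/69183 + 417080/363233 = -149/484281 + 417080/363233 = 201929797763/175906840473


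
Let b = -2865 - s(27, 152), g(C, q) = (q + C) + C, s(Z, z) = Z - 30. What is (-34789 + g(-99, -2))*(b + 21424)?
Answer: -649465818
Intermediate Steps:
s(Z, z) = -30 + Z
g(C, q) = q + 2*C (g(C, q) = (C + q) + C = q + 2*C)
b = -2862 (b = -2865 - (-30 + 27) = -2865 - 1*(-3) = -2865 + 3 = -2862)
(-34789 + g(-99, -2))*(b + 21424) = (-34789 + (-2 + 2*(-99)))*(-2862 + 21424) = (-34789 + (-2 - 198))*18562 = (-34789 - 200)*18562 = -34989*18562 = -649465818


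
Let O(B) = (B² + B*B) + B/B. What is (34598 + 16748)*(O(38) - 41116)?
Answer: -1962803542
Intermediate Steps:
O(B) = 1 + 2*B² (O(B) = (B² + B²) + 1 = 2*B² + 1 = 1 + 2*B²)
(34598 + 16748)*(O(38) - 41116) = (34598 + 16748)*((1 + 2*38²) - 41116) = 51346*((1 + 2*1444) - 41116) = 51346*((1 + 2888) - 41116) = 51346*(2889 - 41116) = 51346*(-38227) = -1962803542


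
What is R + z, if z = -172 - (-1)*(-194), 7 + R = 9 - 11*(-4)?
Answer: -320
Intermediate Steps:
R = 46 (R = -7 + (9 - 11*(-4)) = -7 + (9 + 44) = -7 + 53 = 46)
z = -366 (z = -172 - 1*194 = -172 - 194 = -366)
R + z = 46 - 366 = -320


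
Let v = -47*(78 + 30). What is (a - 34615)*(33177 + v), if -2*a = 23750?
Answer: -1306415490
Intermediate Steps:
a = -11875 (a = -½*23750 = -11875)
v = -5076 (v = -47*108 = -5076)
(a - 34615)*(33177 + v) = (-11875 - 34615)*(33177 - 5076) = -46490*28101 = -1306415490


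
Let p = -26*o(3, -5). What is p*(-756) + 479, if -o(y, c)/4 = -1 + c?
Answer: 472223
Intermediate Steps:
o(y, c) = 4 - 4*c (o(y, c) = -4*(-1 + c) = 4 - 4*c)
p = -624 (p = -26*(4 - 4*(-5)) = -26*(4 + 20) = -26*24 = -624)
p*(-756) + 479 = -624*(-756) + 479 = 471744 + 479 = 472223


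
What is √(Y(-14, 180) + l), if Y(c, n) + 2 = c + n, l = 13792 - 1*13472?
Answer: 22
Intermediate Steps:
l = 320 (l = 13792 - 13472 = 320)
Y(c, n) = -2 + c + n (Y(c, n) = -2 + (c + n) = -2 + c + n)
√(Y(-14, 180) + l) = √((-2 - 14 + 180) + 320) = √(164 + 320) = √484 = 22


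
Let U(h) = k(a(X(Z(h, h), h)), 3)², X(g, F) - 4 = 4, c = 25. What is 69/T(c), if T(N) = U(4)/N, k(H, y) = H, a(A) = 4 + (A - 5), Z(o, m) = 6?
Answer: 1725/49 ≈ 35.204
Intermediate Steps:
X(g, F) = 8 (X(g, F) = 4 + 4 = 8)
a(A) = -1 + A (a(A) = 4 + (-5 + A) = -1 + A)
U(h) = 49 (U(h) = (-1 + 8)² = 7² = 49)
T(N) = 49/N
69/T(c) = 69/((49/25)) = 69/((49*(1/25))) = 69/(49/25) = 69*(25/49) = 1725/49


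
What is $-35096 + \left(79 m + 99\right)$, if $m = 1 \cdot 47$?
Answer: $-31284$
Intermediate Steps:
$m = 47$
$-35096 + \left(79 m + 99\right) = -35096 + \left(79 \cdot 47 + 99\right) = -35096 + \left(3713 + 99\right) = -35096 + 3812 = -31284$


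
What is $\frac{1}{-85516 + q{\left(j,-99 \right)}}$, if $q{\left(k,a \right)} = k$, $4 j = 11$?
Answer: $- \frac{4}{342053} \approx -1.1694 \cdot 10^{-5}$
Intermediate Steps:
$j = \frac{11}{4}$ ($j = \frac{1}{4} \cdot 11 = \frac{11}{4} \approx 2.75$)
$\frac{1}{-85516 + q{\left(j,-99 \right)}} = \frac{1}{-85516 + \frac{11}{4}} = \frac{1}{- \frac{342053}{4}} = - \frac{4}{342053}$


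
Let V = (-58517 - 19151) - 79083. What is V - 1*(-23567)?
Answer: -133184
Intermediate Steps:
V = -156751 (V = -77668 - 79083 = -156751)
V - 1*(-23567) = -156751 - 1*(-23567) = -156751 + 23567 = -133184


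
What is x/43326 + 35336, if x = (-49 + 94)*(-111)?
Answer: 170106949/4814 ≈ 35336.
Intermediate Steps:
x = -4995 (x = 45*(-111) = -4995)
x/43326 + 35336 = -4995/43326 + 35336 = -4995*1/43326 + 35336 = -555/4814 + 35336 = 170106949/4814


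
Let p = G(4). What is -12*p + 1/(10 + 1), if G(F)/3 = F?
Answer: -1583/11 ≈ -143.91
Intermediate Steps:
G(F) = 3*F
p = 12 (p = 3*4 = 12)
-12*p + 1/(10 + 1) = -12*12 + 1/(10 + 1) = -144 + 1/11 = -1583/11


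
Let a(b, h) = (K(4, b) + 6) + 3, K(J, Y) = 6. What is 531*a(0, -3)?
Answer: 7965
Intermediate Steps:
a(b, h) = 15 (a(b, h) = (6 + 6) + 3 = 12 + 3 = 15)
531*a(0, -3) = 531*15 = 7965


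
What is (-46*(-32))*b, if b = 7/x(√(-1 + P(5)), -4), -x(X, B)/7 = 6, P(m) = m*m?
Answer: -736/3 ≈ -245.33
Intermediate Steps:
P(m) = m²
x(X, B) = -42 (x(X, B) = -7*6 = -42)
b = -⅙ (b = 7/(-42) = 7*(-1/42) = -⅙ ≈ -0.16667)
(-46*(-32))*b = -46*(-32)*(-⅙) = 1472*(-⅙) = -736/3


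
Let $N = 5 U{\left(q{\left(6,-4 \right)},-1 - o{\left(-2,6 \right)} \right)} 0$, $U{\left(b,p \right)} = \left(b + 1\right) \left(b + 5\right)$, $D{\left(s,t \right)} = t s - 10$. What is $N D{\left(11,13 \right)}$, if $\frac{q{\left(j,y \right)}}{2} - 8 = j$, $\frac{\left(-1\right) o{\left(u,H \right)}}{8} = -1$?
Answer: $0$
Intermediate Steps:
$o{\left(u,H \right)} = 8$ ($o{\left(u,H \right)} = \left(-8\right) \left(-1\right) = 8$)
$D{\left(s,t \right)} = -10 + s t$ ($D{\left(s,t \right)} = s t - 10 = -10 + s t$)
$q{\left(j,y \right)} = 16 + 2 j$
$U{\left(b,p \right)} = \left(1 + b\right) \left(5 + b\right)$
$N = 0$ ($N = 5 \left(5 + \left(16 + 2 \cdot 6\right)^{2} + 6 \left(16 + 2 \cdot 6\right)\right) 0 = 5 \left(5 + \left(16 + 12\right)^{2} + 6 \left(16 + 12\right)\right) 0 = 5 \left(5 + 28^{2} + 6 \cdot 28\right) 0 = 5 \left(5 + 784 + 168\right) 0 = 5 \cdot 957 \cdot 0 = 4785 \cdot 0 = 0$)
$N D{\left(11,13 \right)} = 0 \left(-10 + 11 \cdot 13\right) = 0 \left(-10 + 143\right) = 0 \cdot 133 = 0$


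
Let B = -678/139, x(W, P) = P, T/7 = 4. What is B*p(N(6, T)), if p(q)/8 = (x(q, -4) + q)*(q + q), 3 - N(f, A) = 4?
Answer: -54240/139 ≈ -390.22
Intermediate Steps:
T = 28 (T = 7*4 = 28)
N(f, A) = -1 (N(f, A) = 3 - 1*4 = 3 - 4 = -1)
B = -678/139 (B = -678*1/139 = -678/139 ≈ -4.8777)
p(q) = 16*q*(-4 + q) (p(q) = 8*((-4 + q)*(q + q)) = 8*((-4 + q)*(2*q)) = 8*(2*q*(-4 + q)) = 16*q*(-4 + q))
B*p(N(6, T)) = -10848*(-1)*(-4 - 1)/139 = -10848*(-1)*(-5)/139 = -678/139*80 = -54240/139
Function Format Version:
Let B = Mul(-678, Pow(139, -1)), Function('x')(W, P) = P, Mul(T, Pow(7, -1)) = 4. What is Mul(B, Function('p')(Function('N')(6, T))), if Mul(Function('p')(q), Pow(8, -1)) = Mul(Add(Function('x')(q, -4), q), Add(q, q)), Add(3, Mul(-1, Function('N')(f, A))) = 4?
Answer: Rational(-54240, 139) ≈ -390.22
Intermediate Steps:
T = 28 (T = Mul(7, 4) = 28)
Function('N')(f, A) = -1 (Function('N')(f, A) = Add(3, Mul(-1, 4)) = Add(3, -4) = -1)
B = Rational(-678, 139) (B = Mul(-678, Rational(1, 139)) = Rational(-678, 139) ≈ -4.8777)
Function('p')(q) = Mul(16, q, Add(-4, q)) (Function('p')(q) = Mul(8, Mul(Add(-4, q), Add(q, q))) = Mul(8, Mul(Add(-4, q), Mul(2, q))) = Mul(8, Mul(2, q, Add(-4, q))) = Mul(16, q, Add(-4, q)))
Mul(B, Function('p')(Function('N')(6, T))) = Mul(Rational(-678, 139), Mul(16, -1, Add(-4, -1))) = Mul(Rational(-678, 139), Mul(16, -1, -5)) = Mul(Rational(-678, 139), 80) = Rational(-54240, 139)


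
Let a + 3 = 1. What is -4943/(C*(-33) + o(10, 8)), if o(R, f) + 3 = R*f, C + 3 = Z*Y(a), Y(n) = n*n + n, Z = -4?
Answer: -4943/440 ≈ -11.234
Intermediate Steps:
a = -2 (a = -3 + 1 = -2)
Y(n) = n + n**2 (Y(n) = n**2 + n = n + n**2)
C = -11 (C = -3 - (-8)*(1 - 2) = -3 - (-8)*(-1) = -3 - 4*2 = -3 - 8 = -11)
o(R, f) = -3 + R*f
-4943/(C*(-33) + o(10, 8)) = -4943/(-11*(-33) + (-3 + 10*8)) = -4943/(363 + (-3 + 80)) = -4943/(363 + 77) = -4943/440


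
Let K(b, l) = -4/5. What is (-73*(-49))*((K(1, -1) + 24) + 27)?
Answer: 897827/5 ≈ 1.7957e+5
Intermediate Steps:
K(b, l) = -⅘ (K(b, l) = -4*⅕ = -⅘)
(-73*(-49))*((K(1, -1) + 24) + 27) = (-73*(-49))*((-⅘ + 24) + 27) = 3577*(116/5 + 27) = 3577*(251/5) = 897827/5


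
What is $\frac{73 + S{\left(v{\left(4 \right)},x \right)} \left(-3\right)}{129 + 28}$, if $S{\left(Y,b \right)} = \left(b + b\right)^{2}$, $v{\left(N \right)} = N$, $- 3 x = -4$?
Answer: $\frac{155}{471} \approx 0.32909$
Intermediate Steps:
$x = \frac{4}{3}$ ($x = \left(- \frac{1}{3}\right) \left(-4\right) = \frac{4}{3} \approx 1.3333$)
$S{\left(Y,b \right)} = 4 b^{2}$ ($S{\left(Y,b \right)} = \left(2 b\right)^{2} = 4 b^{2}$)
$\frac{73 + S{\left(v{\left(4 \right)},x \right)} \left(-3\right)}{129 + 28} = \frac{73 + 4 \left(\frac{4}{3}\right)^{2} \left(-3\right)}{129 + 28} = \frac{73 + 4 \cdot \frac{16}{9} \left(-3\right)}{157} = \left(73 + \frac{64}{9} \left(-3\right)\right) \frac{1}{157} = \left(73 - \frac{64}{3}\right) \frac{1}{157} = \frac{155}{3} \cdot \frac{1}{157} = \frac{155}{471}$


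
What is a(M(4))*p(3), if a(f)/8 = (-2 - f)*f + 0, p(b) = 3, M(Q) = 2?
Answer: -192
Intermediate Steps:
a(f) = 8*f*(-2 - f) (a(f) = 8*((-2 - f)*f + 0) = 8*(f*(-2 - f) + 0) = 8*(f*(-2 - f)) = 8*f*(-2 - f))
a(M(4))*p(3) = -8*2*(2 + 2)*3 = -8*2*4*3 = -64*3 = -192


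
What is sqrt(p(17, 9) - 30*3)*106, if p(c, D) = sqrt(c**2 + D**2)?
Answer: 106*sqrt(-90 + sqrt(370)) ≈ 891.69*I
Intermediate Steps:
p(c, D) = sqrt(D**2 + c**2)
sqrt(p(17, 9) - 30*3)*106 = sqrt(sqrt(9**2 + 17**2) - 30*3)*106 = sqrt(sqrt(81 + 289) - 90)*106 = sqrt(sqrt(370) - 90)*106 = sqrt(-90 + sqrt(370))*106 = 106*sqrt(-90 + sqrt(370))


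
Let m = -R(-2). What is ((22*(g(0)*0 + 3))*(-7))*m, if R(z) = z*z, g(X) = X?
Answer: 1848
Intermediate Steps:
R(z) = z**2
m = -4 (m = -1*(-2)**2 = -1*4 = -4)
((22*(g(0)*0 + 3))*(-7))*m = ((22*(0*0 + 3))*(-7))*(-4) = ((22*(0 + 3))*(-7))*(-4) = ((22*3)*(-7))*(-4) = (66*(-7))*(-4) = -462*(-4) = 1848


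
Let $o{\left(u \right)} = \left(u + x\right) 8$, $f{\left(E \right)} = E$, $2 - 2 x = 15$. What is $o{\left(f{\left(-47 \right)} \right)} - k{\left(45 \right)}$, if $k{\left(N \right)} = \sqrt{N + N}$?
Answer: $-428 - 3 \sqrt{10} \approx -437.49$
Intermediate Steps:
$x = - \frac{13}{2}$ ($x = 1 - \frac{15}{2} = - \frac{13}{2} \approx -6.5$)
$k{\left(N \right)} = \sqrt{2} \sqrt{N}$ ($k{\left(N \right)} = \sqrt{2 N} = \sqrt{2} \sqrt{N}$)
$o{\left(u \right)} = -52 + 8 u$ ($o{\left(u \right)} = \left(u - \frac{13}{2}\right) 8 = \left(- \frac{13}{2} + u\right) 8 = -52 + 8 u$)
$o{\left(f{\left(-47 \right)} \right)} - k{\left(45 \right)} = \left(-52 + 8 \left(-47\right)\right) - \sqrt{2} \sqrt{45} = \left(-52 - 376\right) - \sqrt{2} \cdot 3 \sqrt{5} = -428 - 3 \sqrt{10}$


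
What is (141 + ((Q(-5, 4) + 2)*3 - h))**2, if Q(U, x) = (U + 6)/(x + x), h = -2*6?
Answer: 1625625/64 ≈ 25400.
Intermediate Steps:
h = -12
Q(U, x) = (6 + U)/(2*x) (Q(U, x) = (6 + U)/((2*x)) = (6 + U)*(1/(2*x)) = (6 + U)/(2*x))
(141 + ((Q(-5, 4) + 2)*3 - h))**2 = (141 + (((1/2)*(6 - 5)/4 + 2)*3 - 1*(-12)))**2 = (141 + (((1/2)*(1/4)*1 + 2)*3 + 12))**2 = (141 + ((1/8 + 2)*3 + 12))**2 = (141 + ((17/8)*3 + 12))**2 = (141 + (51/8 + 12))**2 = (141 + 147/8)**2 = (1275/8)**2 = 1625625/64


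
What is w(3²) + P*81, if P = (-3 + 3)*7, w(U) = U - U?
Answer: 0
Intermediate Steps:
w(U) = 0
P = 0 (P = 0*7 = 0)
w(3²) + P*81 = 0 + 0*81 = 0 + 0 = 0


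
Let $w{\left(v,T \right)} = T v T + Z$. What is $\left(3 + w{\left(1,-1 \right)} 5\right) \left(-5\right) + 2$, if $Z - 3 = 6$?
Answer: $-263$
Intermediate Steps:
$Z = 9$ ($Z = 3 + 6 = 9$)
$w{\left(v,T \right)} = 9 + v T^{2}$ ($w{\left(v,T \right)} = T v T + 9 = v T^{2} + 9 = 9 + v T^{2}$)
$\left(3 + w{\left(1,-1 \right)} 5\right) \left(-5\right) + 2 = \left(3 + \left(9 + 1 \left(-1\right)^{2}\right) 5\right) \left(-5\right) + 2 = \left(3 + \left(9 + 1 \cdot 1\right) 5\right) \left(-5\right) + 2 = \left(3 + \left(9 + 1\right) 5\right) \left(-5\right) + 2 = \left(3 + 10 \cdot 5\right) \left(-5\right) + 2 = \left(3 + 50\right) \left(-5\right) + 2 = 53 \left(-5\right) + 2 = -265 + 2 = -263$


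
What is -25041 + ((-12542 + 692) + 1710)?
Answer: -35181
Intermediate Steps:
-25041 + ((-12542 + 692) + 1710) = -25041 + (-11850 + 1710) = -25041 - 10140 = -35181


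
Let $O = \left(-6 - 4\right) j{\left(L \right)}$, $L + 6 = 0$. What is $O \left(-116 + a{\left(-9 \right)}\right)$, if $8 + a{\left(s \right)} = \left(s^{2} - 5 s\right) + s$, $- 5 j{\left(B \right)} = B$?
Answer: $84$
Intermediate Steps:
$L = -6$ ($L = -6 + 0 = -6$)
$j{\left(B \right)} = - \frac{B}{5}$
$O = -12$ ($O = \left(-6 - 4\right) \left(\left(- \frac{1}{5}\right) \left(-6\right)\right) = \left(-10\right) \frac{6}{5} = -12$)
$a{\left(s \right)} = -8 + s^{2} - 4 s$ ($a{\left(s \right)} = -8 + \left(\left(s^{2} - 5 s\right) + s\right) = -8 + \left(s^{2} - 4 s\right) = -8 + s^{2} - 4 s$)
$O \left(-116 + a{\left(-9 \right)}\right) = - 12 \left(-116 - \left(-28 - 81\right)\right) = - 12 \left(-116 + \left(-8 + 81 + 36\right)\right) = - 12 \left(-116 + 109\right) = \left(-12\right) \left(-7\right) = 84$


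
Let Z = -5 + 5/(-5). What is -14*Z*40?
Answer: 3360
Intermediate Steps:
Z = -6 (Z = -5 + 5*(-⅕) = -5 - 1 = -6)
-14*Z*40 = -14*(-6)*40 = 84*40 = 3360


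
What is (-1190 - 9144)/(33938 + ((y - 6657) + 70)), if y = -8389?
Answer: -5167/9481 ≈ -0.54498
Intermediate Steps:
(-1190 - 9144)/(33938 + ((y - 6657) + 70)) = (-1190 - 9144)/(33938 + ((-8389 - 6657) + 70)) = -10334/(33938 + (-15046 + 70)) = -10334/(33938 - 14976) = -10334/18962 = -10334*1/18962 = -5167/9481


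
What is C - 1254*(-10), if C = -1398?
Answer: 11142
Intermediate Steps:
C - 1254*(-10) = -1398 - 1254*(-10) = -1398 + 12540 = 11142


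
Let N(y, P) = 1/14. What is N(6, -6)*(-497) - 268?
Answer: -607/2 ≈ -303.50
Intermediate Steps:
N(y, P) = 1/14
N(6, -6)*(-497) - 268 = (1/14)*(-497) - 268 = -71/2 - 268 = -607/2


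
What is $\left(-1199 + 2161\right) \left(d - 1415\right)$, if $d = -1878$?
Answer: $-3167866$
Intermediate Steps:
$\left(-1199 + 2161\right) \left(d - 1415\right) = \left(-1199 + 2161\right) \left(-1878 - 1415\right) = 962 \left(-3293\right) = -3167866$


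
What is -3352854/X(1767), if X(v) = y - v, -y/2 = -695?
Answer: 3352854/377 ≈ 8893.5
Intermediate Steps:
y = 1390 (y = -2*(-695) = 1390)
X(v) = 1390 - v
-3352854/X(1767) = -3352854/(1390 - 1*1767) = -3352854/(1390 - 1767) = -3352854/(-377) = -3352854*(-1/377) = 3352854/377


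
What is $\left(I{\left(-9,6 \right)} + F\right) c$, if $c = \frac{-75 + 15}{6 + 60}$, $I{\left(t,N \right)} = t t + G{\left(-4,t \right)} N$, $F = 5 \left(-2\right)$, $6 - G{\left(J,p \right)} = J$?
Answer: $- \frac{1310}{11} \approx -119.09$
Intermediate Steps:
$G{\left(J,p \right)} = 6 - J$
$F = -10$
$I{\left(t,N \right)} = t^{2} + 10 N$ ($I{\left(t,N \right)} = t t + \left(6 - -4\right) N = t^{2} + \left(6 + 4\right) N = t^{2} + 10 N$)
$c = - \frac{10}{11}$ ($c = - \frac{60}{66} = \left(-60\right) \frac{1}{66} = - \frac{10}{11} \approx -0.90909$)
$\left(I{\left(-9,6 \right)} + F\right) c = \left(\left(\left(-9\right)^{2} + 10 \cdot 6\right) - 10\right) \left(- \frac{10}{11}\right) = \left(\left(81 + 60\right) - 10\right) \left(- \frac{10}{11}\right) = \left(141 - 10\right) \left(- \frac{10}{11}\right) = 131 \left(- \frac{10}{11}\right) = - \frac{1310}{11}$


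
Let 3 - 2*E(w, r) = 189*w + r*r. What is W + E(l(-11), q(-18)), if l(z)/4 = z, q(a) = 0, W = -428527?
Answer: -848735/2 ≈ -4.2437e+5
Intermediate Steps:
l(z) = 4*z
E(w, r) = 3/2 - 189*w/2 - r**2/2 (E(w, r) = 3/2 - (189*w + r*r)/2 = 3/2 - (189*w + r**2)/2 = 3/2 - (r**2 + 189*w)/2 = 3/2 + (-189*w/2 - r**2/2) = 3/2 - 189*w/2 - r**2/2)
W + E(l(-11), q(-18)) = -428527 + (3/2 - 378*(-11) - 1/2*0**2) = -428527 + (3/2 - 189/2*(-44) - 1/2*0) = -428527 + (3/2 + 4158 + 0) = -428527 + 8319/2 = -848735/2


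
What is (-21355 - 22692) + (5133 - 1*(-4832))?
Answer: -34082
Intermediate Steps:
(-21355 - 22692) + (5133 - 1*(-4832)) = -44047 + (5133 + 4832) = -44047 + 9965 = -34082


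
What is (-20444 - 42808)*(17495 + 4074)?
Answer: -1364282388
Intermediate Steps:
(-20444 - 42808)*(17495 + 4074) = -63252*21569 = -1364282388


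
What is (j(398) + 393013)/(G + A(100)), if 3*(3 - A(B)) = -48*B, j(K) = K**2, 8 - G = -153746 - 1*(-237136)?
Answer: -551417/81779 ≈ -6.7428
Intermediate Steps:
G = -83382 (G = 8 - (-153746 - 1*(-237136)) = 8 - (-153746 + 237136) = 8 - 1*83390 = 8 - 83390 = -83382)
A(B) = 3 + 16*B (A(B) = 3 - (-16)*B = 3 + 16*B)
(j(398) + 393013)/(G + A(100)) = (398**2 + 393013)/(-83382 + (3 + 16*100)) = (158404 + 393013)/(-83382 + (3 + 1600)) = 551417/(-83382 + 1603) = 551417/(-81779) = 551417*(-1/81779) = -551417/81779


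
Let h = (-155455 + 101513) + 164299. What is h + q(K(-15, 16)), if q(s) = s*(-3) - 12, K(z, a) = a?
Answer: 110297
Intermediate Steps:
q(s) = -12 - 3*s (q(s) = -3*s - 12 = -12 - 3*s)
h = 110357 (h = -53942 + 164299 = 110357)
h + q(K(-15, 16)) = 110357 + (-12 - 3*16) = 110357 + (-12 - 48) = 110357 - 60 = 110297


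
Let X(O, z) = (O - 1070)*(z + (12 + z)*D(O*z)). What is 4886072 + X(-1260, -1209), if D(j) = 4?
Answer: 18859082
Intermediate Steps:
X(O, z) = (-1070 + O)*(48 + 5*z) (X(O, z) = (O - 1070)*(z + (12 + z)*4) = (-1070 + O)*(z + (48 + 4*z)) = (-1070 + O)*(48 + 5*z))
4886072 + X(-1260, -1209) = 4886072 + (-51360 - 5350*(-1209) + 48*(-1260) + 5*(-1260)*(-1209)) = 4886072 + (-51360 + 6468150 - 60480 + 7616700) = 4886072 + 13973010 = 18859082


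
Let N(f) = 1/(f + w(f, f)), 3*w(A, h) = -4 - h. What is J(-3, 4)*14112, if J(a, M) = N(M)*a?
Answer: -31752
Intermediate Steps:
w(A, h) = -4/3 - h/3 (w(A, h) = (-4 - h)/3 = -4/3 - h/3)
N(f) = 1/(-4/3 + 2*f/3) (N(f) = 1/(f + (-4/3 - f/3)) = 1/(-4/3 + 2*f/3))
J(a, M) = 3*a/(2*(-2 + M)) (J(a, M) = (3/(2*(-2 + M)))*a = 3*a/(2*(-2 + M)))
J(-3, 4)*14112 = ((3/2)*(-3)/(-2 + 4))*14112 = ((3/2)*(-3)/2)*14112 = ((3/2)*(-3)*(½))*14112 = -9/4*14112 = -31752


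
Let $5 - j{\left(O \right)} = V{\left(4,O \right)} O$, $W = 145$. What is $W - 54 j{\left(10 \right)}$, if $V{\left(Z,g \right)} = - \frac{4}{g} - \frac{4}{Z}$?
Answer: $-881$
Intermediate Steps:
$V{\left(Z,g \right)} = - \frac{4}{Z} - \frac{4}{g}$
$j{\left(O \right)} = 5 - O \left(-1 - \frac{4}{O}\right)$ ($j{\left(O \right)} = 5 - \left(- \frac{4}{4} - \frac{4}{O}\right) O = 5 - \left(\left(-4\right) \frac{1}{4} - \frac{4}{O}\right) O = 5 - \left(-1 - \frac{4}{O}\right) O = 5 - O \left(-1 - \frac{4}{O}\right)$)
$W - 54 j{\left(10 \right)} = 145 - 54 \left(9 + 10\right) = 145 - 1026 = -881$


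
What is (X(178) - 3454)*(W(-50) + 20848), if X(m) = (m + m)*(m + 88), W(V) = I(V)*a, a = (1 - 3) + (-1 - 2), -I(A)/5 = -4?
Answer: 1893089016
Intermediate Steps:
I(A) = 20 (I(A) = -5*(-4) = 20)
a = -5 (a = -2 - 3 = -5)
W(V) = -100 (W(V) = 20*(-5) = -100)
X(m) = 2*m*(88 + m) (X(m) = (2*m)*(88 + m) = 2*m*(88 + m))
(X(178) - 3454)*(W(-50) + 20848) = (2*178*(88 + 178) - 3454)*(-100 + 20848) = (2*178*266 - 3454)*20748 = (94696 - 3454)*20748 = 91242*20748 = 1893089016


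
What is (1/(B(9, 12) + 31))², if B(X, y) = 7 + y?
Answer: 1/2500 ≈ 0.00040000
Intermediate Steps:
(1/(B(9, 12) + 31))² = (1/((7 + 12) + 31))² = (1/(19 + 31))² = (1/50)² = 1/2500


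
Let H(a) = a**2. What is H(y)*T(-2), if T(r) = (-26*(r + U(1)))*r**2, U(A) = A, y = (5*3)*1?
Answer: 23400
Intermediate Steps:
y = 15 (y = 15*1 = 15)
T(r) = r**2*(-26 - 26*r) (T(r) = (-26*(r + 1))*r**2 = (-26*(1 + r))*r**2 = (-26 - 26*r)*r**2 = r**2*(-26 - 26*r))
H(y)*T(-2) = 15**2*(26*(-2)**2*(-1 - 1*(-2))) = 225*(26*4*(-1 + 2)) = 225*(26*4*1) = 225*104 = 23400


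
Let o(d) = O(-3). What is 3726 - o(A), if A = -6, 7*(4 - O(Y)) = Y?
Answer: 26051/7 ≈ 3721.6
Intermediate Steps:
O(Y) = 4 - Y/7
o(d) = 31/7 (o(d) = 4 - ⅐*(-3) = 4 + 3/7 = 31/7)
3726 - o(A) = 3726 - 1*31/7 = 3726 - 31/7 = 26051/7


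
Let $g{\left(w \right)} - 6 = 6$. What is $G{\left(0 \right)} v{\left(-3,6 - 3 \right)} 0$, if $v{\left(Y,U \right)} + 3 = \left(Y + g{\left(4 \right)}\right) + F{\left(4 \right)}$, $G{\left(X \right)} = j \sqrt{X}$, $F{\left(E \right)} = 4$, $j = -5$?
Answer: $0$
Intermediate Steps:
$g{\left(w \right)} = 12$ ($g{\left(w \right)} = 6 + 6 = 12$)
$G{\left(X \right)} = - 5 \sqrt{X}$
$v{\left(Y,U \right)} = 13 + Y$ ($v{\left(Y,U \right)} = -3 + \left(\left(Y + 12\right) + 4\right) = -3 + \left(\left(12 + Y\right) + 4\right) = -3 + \left(16 + Y\right) = 13 + Y$)
$G{\left(0 \right)} v{\left(-3,6 - 3 \right)} 0 = - 5 \sqrt{0} \left(13 - 3\right) 0 = \left(-5\right) 0 \cdot 10 \cdot 0 = 0 \cdot 10 \cdot 0 = 0 \cdot 0 = 0$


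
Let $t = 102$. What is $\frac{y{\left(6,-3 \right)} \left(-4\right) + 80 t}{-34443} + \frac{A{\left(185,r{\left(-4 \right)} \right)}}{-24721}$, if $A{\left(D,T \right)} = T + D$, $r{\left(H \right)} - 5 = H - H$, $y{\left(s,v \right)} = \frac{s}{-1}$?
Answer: $- \frac{69620278}{283821801} \approx -0.2453$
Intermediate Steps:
$y{\left(s,v \right)} = - s$ ($y{\left(s,v \right)} = s \left(-1\right) = - s$)
$r{\left(H \right)} = 5$ ($r{\left(H \right)} = 5 + \left(H - H\right) = 5 + 0 = 5$)
$A{\left(D,T \right)} = D + T$
$\frac{y{\left(6,-3 \right)} \left(-4\right) + 80 t}{-34443} + \frac{A{\left(185,r{\left(-4 \right)} \right)}}{-24721} = \frac{\left(-1\right) 6 \left(-4\right) + 80 \cdot 102}{-34443} + \frac{185 + 5}{-24721} = \left(\left(-6\right) \left(-4\right) + 8160\right) \left(- \frac{1}{34443}\right) + 190 \left(- \frac{1}{24721}\right) = \left(24 + 8160\right) \left(- \frac{1}{34443}\right) - \frac{190}{24721} = 8184 \left(- \frac{1}{34443}\right) - \frac{190}{24721} = - \frac{2728}{11481} - \frac{190}{24721} = - \frac{69620278}{283821801}$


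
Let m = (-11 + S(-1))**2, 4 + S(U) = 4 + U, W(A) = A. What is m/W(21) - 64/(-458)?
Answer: 11216/1603 ≈ 6.9969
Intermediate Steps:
S(U) = U (S(U) = -4 + (4 + U) = U)
m = 144 (m = (-11 - 1)**2 = (-12)**2 = 144)
m/W(21) - 64/(-458) = 144/21 - 64/(-458) = 144*(1/21) - 64*(-1/458) = 48/7 + 32/229 = 11216/1603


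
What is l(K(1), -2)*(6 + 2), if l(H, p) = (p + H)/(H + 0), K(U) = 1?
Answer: -8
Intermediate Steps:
l(H, p) = (H + p)/H
l(K(1), -2)*(6 + 2) = ((1 - 2)/1)*(6 + 2) = (1*(-1))*8 = -1*8 = -8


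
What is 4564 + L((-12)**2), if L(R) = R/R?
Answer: 4565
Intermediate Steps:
L(R) = 1
4564 + L((-12)**2) = 4564 + 1 = 4565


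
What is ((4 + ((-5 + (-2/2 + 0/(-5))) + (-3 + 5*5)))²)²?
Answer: 160000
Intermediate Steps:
((4 + ((-5 + (-2/2 + 0/(-5))) + (-3 + 5*5)))²)² = ((4 + ((-5 + (-2*½ + 0*(-⅕))) + (-3 + 25)))²)² = ((4 + ((-5 + (-1 + 0)) + 22))²)² = ((4 + ((-5 - 1) + 22))²)² = ((4 + (-6 + 22))²)² = ((4 + 16)²)² = (20²)² = 400² = 160000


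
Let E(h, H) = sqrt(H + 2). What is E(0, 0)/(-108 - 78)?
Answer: -sqrt(2)/186 ≈ -0.0076033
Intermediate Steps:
E(h, H) = sqrt(2 + H)
E(0, 0)/(-108 - 78) = sqrt(2 + 0)/(-108 - 78) = sqrt(2)/(-186) = sqrt(2)*(-1/186) = -sqrt(2)/186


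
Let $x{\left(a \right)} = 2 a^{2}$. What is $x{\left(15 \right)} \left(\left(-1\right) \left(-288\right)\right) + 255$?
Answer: $129855$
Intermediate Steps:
$x{\left(15 \right)} \left(\left(-1\right) \left(-288\right)\right) + 255 = 2 \cdot 15^{2} \left(\left(-1\right) \left(-288\right)\right) + 255 = 2 \cdot 225 \cdot 288 + 255 = 450 \cdot 288 + 255 = 129600 + 255 = 129855$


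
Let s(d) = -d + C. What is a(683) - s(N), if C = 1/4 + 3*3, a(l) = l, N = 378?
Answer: 4207/4 ≈ 1051.8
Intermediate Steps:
C = 37/4 (C = 1*(1/4) + 9 = 1/4 + 9 = 37/4 ≈ 9.2500)
s(d) = 37/4 - d (s(d) = -d + 37/4 = 37/4 - d)
a(683) - s(N) = 683 - (37/4 - 1*378) = 683 - (37/4 - 378) = 683 - 1*(-1475/4) = 683 + 1475/4 = 4207/4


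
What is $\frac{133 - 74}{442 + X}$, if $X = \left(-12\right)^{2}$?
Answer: $\frac{59}{586} \approx 0.10068$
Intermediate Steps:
$X = 144$
$\frac{133 - 74}{442 + X} = \frac{133 - 74}{442 + 144} = \frac{59}{586}$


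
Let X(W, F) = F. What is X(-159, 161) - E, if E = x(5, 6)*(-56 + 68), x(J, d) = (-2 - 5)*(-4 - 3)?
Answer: -427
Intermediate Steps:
x(J, d) = 49 (x(J, d) = -7*(-7) = 49)
E = 588 (E = 49*(-56 + 68) = 49*12 = 588)
X(-159, 161) - E = 161 - 1*588 = 161 - 588 = -427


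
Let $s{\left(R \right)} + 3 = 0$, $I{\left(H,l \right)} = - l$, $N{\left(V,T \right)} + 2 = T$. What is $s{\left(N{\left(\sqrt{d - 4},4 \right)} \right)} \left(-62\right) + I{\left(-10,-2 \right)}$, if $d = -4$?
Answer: $188$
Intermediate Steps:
$N{\left(V,T \right)} = -2 + T$
$s{\left(R \right)} = -3$ ($s{\left(R \right)} = -3 + 0 = -3$)
$s{\left(N{\left(\sqrt{d - 4},4 \right)} \right)} \left(-62\right) + I{\left(-10,-2 \right)} = \left(-3\right) \left(-62\right) - -2 = 186 + 2 = 188$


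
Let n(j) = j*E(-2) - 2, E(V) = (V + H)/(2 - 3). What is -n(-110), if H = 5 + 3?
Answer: -658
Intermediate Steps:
H = 8
E(V) = -8 - V (E(V) = (V + 8)/(2 - 3) = (8 + V)/(-1) = (8 + V)*(-1) = -8 - V)
n(j) = -2 - 6*j (n(j) = j*(-8 - 1*(-2)) - 2 = j*(-8 + 2) - 2 = j*(-6) - 2 = -6*j - 2 = -2 - 6*j)
-n(-110) = -(-2 - 6*(-110)) = -(-2 + 660) = -1*658 = -658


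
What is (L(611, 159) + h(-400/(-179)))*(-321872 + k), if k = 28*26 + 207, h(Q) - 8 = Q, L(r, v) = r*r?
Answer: -21447029354667/179 ≈ -1.1982e+11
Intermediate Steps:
L(r, v) = r**2
h(Q) = 8 + Q
k = 935 (k = 728 + 207 = 935)
(L(611, 159) + h(-400/(-179)))*(-321872 + k) = (611**2 + (8 - 400/(-179)))*(-321872 + 935) = (373321 + (8 - 400*(-1/179)))*(-320937) = (373321 + (8 + 400/179))*(-320937) = (373321 + 1832/179)*(-320937) = (66826291/179)*(-320937) = -21447029354667/179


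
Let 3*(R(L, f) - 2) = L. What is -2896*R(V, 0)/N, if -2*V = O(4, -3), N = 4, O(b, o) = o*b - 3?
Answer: -3258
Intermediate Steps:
O(b, o) = -3 + b*o (O(b, o) = b*o - 3 = -3 + b*o)
V = 15/2 (V = -(-3 + 4*(-3))/2 = -(-3 - 12)/2 = -½*(-15) = 15/2 ≈ 7.5000)
R(L, f) = 2 + L/3
-2896*R(V, 0)/N = -2896*(2 + (⅓)*(15/2))/4 = -2896*(2 + 5/2)/4 = -13032/4 = -2896*9/8 = -3258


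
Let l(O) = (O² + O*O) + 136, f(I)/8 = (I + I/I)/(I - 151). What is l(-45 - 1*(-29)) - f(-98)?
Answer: 160576/249 ≈ 644.88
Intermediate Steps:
f(I) = 8*(1 + I)/(-151 + I) (f(I) = 8*((I + I/I)/(I - 151)) = 8*((I + 1)/(-151 + I)) = 8*((1 + I)/(-151 + I)) = 8*(1 + I)/(-151 + I))
l(O) = 136 + 2*O² (l(O) = (O² + O²) + 136 = 2*O² + 136 = 136 + 2*O²)
l(-45 - 1*(-29)) - f(-98) = (136 + 2*(-45 - 1*(-29))²) - 8*(1 - 98)/(-151 - 98) = (136 + 2*(-45 + 29)²) - 8*(-97)/(-249) = (136 + 2*(-16)²) - 8*(-1)*(-97)/249 = (136 + 2*256) - 1*776/249 = (136 + 512) - 776/249 = 648 - 776/249 = 160576/249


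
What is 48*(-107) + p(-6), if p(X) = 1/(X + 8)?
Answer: -10271/2 ≈ -5135.5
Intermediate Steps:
p(X) = 1/(8 + X)
48*(-107) + p(-6) = 48*(-107) + 1/(8 - 6) = -5136 + 1/2 = -10271/2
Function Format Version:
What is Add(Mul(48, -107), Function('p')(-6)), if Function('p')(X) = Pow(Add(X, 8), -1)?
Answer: Rational(-10271, 2) ≈ -5135.5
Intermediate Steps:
Function('p')(X) = Pow(Add(8, X), -1)
Add(Mul(48, -107), Function('p')(-6)) = Add(Mul(48, -107), Pow(Add(8, -6), -1)) = Add(-5136, Pow(2, -1)) = Add(-5136, Rational(1, 2)) = Rational(-10271, 2)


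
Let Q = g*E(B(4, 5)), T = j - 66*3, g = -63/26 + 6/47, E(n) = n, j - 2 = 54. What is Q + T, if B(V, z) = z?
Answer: -187549/1222 ≈ -153.48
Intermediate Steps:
j = 56 (j = 2 + 54 = 56)
g = -2805/1222 (g = -63*1/26 + 6*(1/47) = -63/26 + 6/47 = -2805/1222 ≈ -2.2954)
T = -142 (T = 56 - 66*3 = 56 - 198 = -142)
Q = -14025/1222 (Q = -2805/1222*5 = -14025/1222 ≈ -11.477)
Q + T = -14025/1222 - 142 = -187549/1222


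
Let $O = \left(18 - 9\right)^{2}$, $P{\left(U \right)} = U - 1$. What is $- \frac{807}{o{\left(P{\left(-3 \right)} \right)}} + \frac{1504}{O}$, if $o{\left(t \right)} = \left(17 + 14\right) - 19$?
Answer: $- \frac{15773}{324} \approx -48.682$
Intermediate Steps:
$P{\left(U \right)} = -1 + U$ ($P{\left(U \right)} = U - 1 = -1 + U$)
$O = 81$ ($O = 9^{2} = 81$)
$o{\left(t \right)} = 12$ ($o{\left(t \right)} = 31 - 19 = 12$)
$- \frac{807}{o{\left(P{\left(-3 \right)} \right)}} + \frac{1504}{O} = - \frac{807}{12} + \frac{1504}{81} = \left(-807\right) \frac{1}{12} + 1504 \cdot \frac{1}{81} = - \frac{269}{4} + \frac{1504}{81} = - \frac{15773}{324}$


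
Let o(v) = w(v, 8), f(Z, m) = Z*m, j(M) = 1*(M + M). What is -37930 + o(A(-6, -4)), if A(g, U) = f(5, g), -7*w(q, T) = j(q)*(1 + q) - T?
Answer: -267242/7 ≈ -38177.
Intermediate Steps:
j(M) = 2*M (j(M) = 1*(2*M) = 2*M)
w(q, T) = T/7 - 2*q*(1 + q)/7 (w(q, T) = -((2*q)*(1 + q) - T)/7 = -(2*q*(1 + q) - T)/7 = -(-T + 2*q*(1 + q))/7 = T/7 - 2*q*(1 + q)/7)
A(g, U) = 5*g
o(v) = 8/7 - 2*v/7 - 2*v²/7 (o(v) = -2*v/7 - 2*v²/7 + (⅐)*8 = -2*v/7 - 2*v²/7 + 8/7 = 8/7 - 2*v/7 - 2*v²/7)
-37930 + o(A(-6, -4)) = -37930 + (8/7 - 10*(-6)/7 - 2*(5*(-6))²/7) = -37930 + (8/7 - 2/7*(-30) - 2/7*(-30)²) = -37930 + (8/7 + 60/7 - 2/7*900) = -37930 + (8/7 + 60/7 - 1800/7) = -37930 - 1732/7 = -267242/7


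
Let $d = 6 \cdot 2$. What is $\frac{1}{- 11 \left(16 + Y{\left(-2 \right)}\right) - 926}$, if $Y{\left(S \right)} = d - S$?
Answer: $- \frac{1}{1256} \approx -0.00079618$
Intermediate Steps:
$d = 12$
$Y{\left(S \right)} = 12 - S$
$\frac{1}{- 11 \left(16 + Y{\left(-2 \right)}\right) - 926} = \frac{1}{- 11 \left(16 + \left(12 - -2\right)\right) - 926} = \frac{1}{- 11 \left(16 + \left(12 + 2\right)\right) - 926} = \frac{1}{- 11 \left(16 + 14\right) - 926} = \frac{1}{\left(-11\right) 30 - 926} = \frac{1}{-330 - 926} = \frac{1}{-1256} = - \frac{1}{1256}$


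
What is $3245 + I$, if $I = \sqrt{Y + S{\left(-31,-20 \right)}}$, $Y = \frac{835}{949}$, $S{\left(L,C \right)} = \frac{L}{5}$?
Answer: $3245 + \frac{2 i \sqrt{29945695}}{4745} \approx 3245.0 + 2.3065 i$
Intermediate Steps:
$S{\left(L,C \right)} = \frac{L}{5}$ ($S{\left(L,C \right)} = L \frac{1}{5} = \frac{L}{5}$)
$Y = \frac{835}{949}$ ($Y = 835 \cdot \frac{1}{949} = \frac{835}{949} \approx 0.87987$)
$I = \frac{2 i \sqrt{29945695}}{4745}$ ($I = \sqrt{\frac{835}{949} + \frac{1}{5} \left(-31\right)} = \sqrt{\frac{835}{949} - \frac{31}{5}} = \sqrt{- \frac{25244}{4745}} = \frac{2 i \sqrt{29945695}}{4745} \approx 2.3065 i$)
$3245 + I = 3245 + \frac{2 i \sqrt{29945695}}{4745}$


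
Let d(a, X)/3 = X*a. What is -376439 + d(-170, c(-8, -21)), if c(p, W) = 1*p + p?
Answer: -368279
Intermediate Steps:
c(p, W) = 2*p (c(p, W) = p + p = 2*p)
d(a, X) = 3*X*a (d(a, X) = 3*(X*a) = 3*X*a)
-376439 + d(-170, c(-8, -21)) = -376439 + 3*(2*(-8))*(-170) = -376439 + 3*(-16)*(-170) = -376439 + 8160 = -368279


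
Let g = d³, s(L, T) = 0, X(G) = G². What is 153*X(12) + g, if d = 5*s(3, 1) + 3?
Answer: 22059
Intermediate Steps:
d = 3 (d = 5*0 + 3 = 0 + 3 = 3)
g = 27 (g = 3³ = 27)
153*X(12) + g = 153*12² + 27 = 153*144 + 27 = 22032 + 27 = 22059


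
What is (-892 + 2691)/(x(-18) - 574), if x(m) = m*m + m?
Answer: -1799/268 ≈ -6.7127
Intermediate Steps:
x(m) = m + m² (x(m) = m² + m = m + m²)
(-892 + 2691)/(x(-18) - 574) = (-892 + 2691)/(-18*(1 - 18) - 574) = 1799/(-18*(-17) - 574) = 1799/(306 - 574) = 1799/(-268) = 1799*(-1/268) = -1799/268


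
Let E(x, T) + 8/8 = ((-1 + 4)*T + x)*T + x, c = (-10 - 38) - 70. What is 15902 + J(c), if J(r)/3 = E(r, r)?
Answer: 182633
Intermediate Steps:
c = -118 (c = -48 - 70 = -118)
E(x, T) = -1 + x + T*(x + 3*T) (E(x, T) = -1 + (((-1 + 4)*T + x)*T + x) = -1 + ((3*T + x)*T + x) = -1 + ((x + 3*T)*T + x) = -1 + (T*(x + 3*T) + x) = -1 + (x + T*(x + 3*T)) = -1 + x + T*(x + 3*T))
J(r) = -3 + 3*r + 12*r² (J(r) = 3*(-1 + r + 3*r² + r*r) = 3*(-1 + r + 3*r² + r²) = 3*(-1 + r + 4*r²) = -3 + 3*r + 12*r²)
15902 + J(c) = 15902 + (-3 + 3*(-118) + 12*(-118)²) = 15902 + (-3 - 354 + 12*13924) = 15902 + (-3 - 354 + 167088) = 15902 + 166731 = 182633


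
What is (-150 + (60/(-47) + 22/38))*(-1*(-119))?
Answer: -16014187/893 ≈ -17933.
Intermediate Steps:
(-150 + (60/(-47) + 22/38))*(-1*(-119)) = (-150 + (60*(-1/47) + 22*(1/38)))*119 = (-150 + (-60/47 + 11/19))*119 = (-150 - 623/893)*119 = -134573/893*119 = -16014187/893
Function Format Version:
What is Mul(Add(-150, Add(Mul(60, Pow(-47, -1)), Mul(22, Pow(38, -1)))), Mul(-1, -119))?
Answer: Rational(-16014187, 893) ≈ -17933.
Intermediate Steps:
Mul(Add(-150, Add(Mul(60, Pow(-47, -1)), Mul(22, Pow(38, -1)))), Mul(-1, -119)) = Mul(Add(-150, Add(Mul(60, Rational(-1, 47)), Mul(22, Rational(1, 38)))), 119) = Mul(Add(-150, Add(Rational(-60, 47), Rational(11, 19))), 119) = Mul(Add(-150, Rational(-623, 893)), 119) = Mul(Rational(-134573, 893), 119) = Rational(-16014187, 893)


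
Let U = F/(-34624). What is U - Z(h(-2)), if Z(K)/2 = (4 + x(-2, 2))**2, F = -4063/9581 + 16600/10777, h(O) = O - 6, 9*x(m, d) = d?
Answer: -794218851826501/22275508597056 ≈ -35.654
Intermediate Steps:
x(m, d) = d/9
h(O) = -6 + O
F = 8865973/7942649 (F = -4063*1/9581 + 16600*(1/10777) = -4063/9581 + 16600/10777 = 8865973/7942649 ≈ 1.1162)
Z(K) = 2888/81 (Z(K) = 2*(4 + (1/9)*2)**2 = 2*(4 + 2/9)**2 = 2*(38/9)**2 = 2*(1444/81) = 2888/81)
U = -8865973/275006278976 (U = (8865973/7942649)/(-34624) = (8865973/7942649)*(-1/34624) = -8865973/275006278976 ≈ -3.2239e-5)
U - Z(h(-2)) = -8865973/275006278976 - 1*2888/81 = -8865973/275006278976 - 2888/81 = -794218851826501/22275508597056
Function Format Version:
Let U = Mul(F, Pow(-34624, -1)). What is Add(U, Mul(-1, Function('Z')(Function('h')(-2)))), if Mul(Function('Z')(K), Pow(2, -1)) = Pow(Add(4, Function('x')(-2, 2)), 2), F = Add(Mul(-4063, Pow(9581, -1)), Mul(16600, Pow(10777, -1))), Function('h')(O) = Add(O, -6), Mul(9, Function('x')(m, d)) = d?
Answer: Rational(-794218851826501, 22275508597056) ≈ -35.654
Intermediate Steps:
Function('x')(m, d) = Mul(Rational(1, 9), d)
Function('h')(O) = Add(-6, O)
F = Rational(8865973, 7942649) (F = Add(Mul(-4063, Rational(1, 9581)), Mul(16600, Rational(1, 10777))) = Add(Rational(-4063, 9581), Rational(16600, 10777)) = Rational(8865973, 7942649) ≈ 1.1162)
Function('Z')(K) = Rational(2888, 81) (Function('Z')(K) = Mul(2, Pow(Add(4, Mul(Rational(1, 9), 2)), 2)) = Mul(2, Pow(Add(4, Rational(2, 9)), 2)) = Mul(2, Pow(Rational(38, 9), 2)) = Mul(2, Rational(1444, 81)) = Rational(2888, 81))
U = Rational(-8865973, 275006278976) (U = Mul(Rational(8865973, 7942649), Pow(-34624, -1)) = Mul(Rational(8865973, 7942649), Rational(-1, 34624)) = Rational(-8865973, 275006278976) ≈ -3.2239e-5)
Add(U, Mul(-1, Function('Z')(Function('h')(-2)))) = Add(Rational(-8865973, 275006278976), Mul(-1, Rational(2888, 81))) = Add(Rational(-8865973, 275006278976), Rational(-2888, 81)) = Rational(-794218851826501, 22275508597056)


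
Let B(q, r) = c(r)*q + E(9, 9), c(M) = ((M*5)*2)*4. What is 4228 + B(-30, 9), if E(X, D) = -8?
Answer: -6580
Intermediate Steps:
c(M) = 40*M (c(M) = ((5*M)*2)*4 = (10*M)*4 = 40*M)
B(q, r) = -8 + 40*q*r (B(q, r) = (40*r)*q - 8 = 40*q*r - 8 = -8 + 40*q*r)
4228 + B(-30, 9) = 4228 + (-8 + 40*(-30)*9) = 4228 + (-8 - 10800) = 4228 - 10808 = -6580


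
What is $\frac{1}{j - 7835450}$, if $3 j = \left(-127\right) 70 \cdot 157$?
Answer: $- \frac{3}{24902080} \approx -1.2047 \cdot 10^{-7}$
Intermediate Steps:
$j = - \frac{1395730}{3}$ ($j = \frac{\left(-127\right) 70 \cdot 157}{3} = \frac{\left(-8890\right) 157}{3} = \frac{1}{3} \left(-1395730\right) = - \frac{1395730}{3} \approx -4.6524 \cdot 10^{5}$)
$\frac{1}{j - 7835450} = \frac{1}{- \frac{1395730}{3} - 7835450} = \frac{1}{- \frac{24902080}{3}} = - \frac{3}{24902080}$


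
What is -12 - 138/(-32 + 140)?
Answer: -239/18 ≈ -13.278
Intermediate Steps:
-12 - 138/(-32 + 140) = -12 - 138/108 = -12 - 138*1/108 = -12 - 23/18 = -239/18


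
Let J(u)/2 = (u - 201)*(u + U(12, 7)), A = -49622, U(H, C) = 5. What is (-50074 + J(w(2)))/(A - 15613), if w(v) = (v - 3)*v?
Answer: 51292/65235 ≈ 0.78627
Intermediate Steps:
w(v) = v*(-3 + v) (w(v) = (-3 + v)*v = v*(-3 + v))
J(u) = 2*(-201 + u)*(5 + u) (J(u) = 2*((u - 201)*(u + 5)) = 2*((-201 + u)*(5 + u)) = 2*(-201 + u)*(5 + u))
(-50074 + J(w(2)))/(A - 15613) = (-50074 + (-2010 - 784*(-3 + 2) + 2*(2*(-3 + 2))²))/(-49622 - 15613) = (-50074 + (-2010 - 784*(-1) + 2*(2*(-1))²))/(-65235) = (-50074 + (-2010 - 392*(-2) + 2*(-2)²))*(-1/65235) = (-50074 + (-2010 + 784 + 2*4))*(-1/65235) = (-50074 + (-2010 + 784 + 8))*(-1/65235) = (-50074 - 1218)*(-1/65235) = -51292*(-1/65235) = 51292/65235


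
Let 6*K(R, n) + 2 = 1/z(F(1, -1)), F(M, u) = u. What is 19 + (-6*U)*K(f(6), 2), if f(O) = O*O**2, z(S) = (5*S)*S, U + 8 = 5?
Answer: 68/5 ≈ 13.600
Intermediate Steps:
U = -3 (U = -8 + 5 = -3)
z(S) = 5*S**2
f(O) = O**3
K(R, n) = -3/10 (K(R, n) = -1/3 + 1/(6*((5*(-1)**2))) = -1/3 + 1/(6*((5*1))) = -1/3 + (1/6)/5 = -1/3 + (1/6)*(1/5) = -1/3 + 1/30 = -3/10)
19 + (-6*U)*K(f(6), 2) = 19 - 6*(-3)*(-3/10) = 19 + 18*(-3/10) = 19 - 27/5 = 68/5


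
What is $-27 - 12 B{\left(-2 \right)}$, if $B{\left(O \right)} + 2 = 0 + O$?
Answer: $21$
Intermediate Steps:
$B{\left(O \right)} = -2 + O$ ($B{\left(O \right)} = -2 + \left(0 + O\right) = -2 + O$)
$-27 - 12 B{\left(-2 \right)} = -27 - 12 \left(-2 - 2\right) = -27 - -48 = -27 + 48 = 21$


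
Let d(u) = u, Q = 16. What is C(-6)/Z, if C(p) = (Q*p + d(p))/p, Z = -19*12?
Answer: -17/228 ≈ -0.074561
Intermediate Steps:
Z = -228
C(p) = 17 (C(p) = (16*p + p)/p = (17*p)/p = 17)
C(-6)/Z = 17/(-228) = 17*(-1/228) = -17/228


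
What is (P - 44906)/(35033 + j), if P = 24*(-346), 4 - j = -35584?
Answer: -53210/70621 ≈ -0.75346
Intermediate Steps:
j = 35588 (j = 4 - 1*(-35584) = 4 + 35584 = 35588)
P = -8304
(P - 44906)/(35033 + j) = (-8304 - 44906)/(35033 + 35588) = -53210/70621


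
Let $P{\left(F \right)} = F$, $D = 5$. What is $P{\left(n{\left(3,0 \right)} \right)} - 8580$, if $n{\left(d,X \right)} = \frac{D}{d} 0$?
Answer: $-8580$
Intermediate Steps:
$n{\left(d,X \right)} = 0$ ($n{\left(d,X \right)} = \frac{5}{d} 0 = 0$)
$P{\left(n{\left(3,0 \right)} \right)} - 8580 = 0 - 8580 = -8580$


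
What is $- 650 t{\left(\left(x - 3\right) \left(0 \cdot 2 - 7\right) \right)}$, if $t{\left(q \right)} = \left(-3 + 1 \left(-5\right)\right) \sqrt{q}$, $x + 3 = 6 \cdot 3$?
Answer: $10400 i \sqrt{21} \approx 47659.0 i$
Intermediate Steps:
$x = 15$ ($x = -3 + 6 \cdot 3 = -3 + 18 = 15$)
$t{\left(q \right)} = - 8 \sqrt{q}$ ($t{\left(q \right)} = \left(-3 - 5\right) \sqrt{q} = - 8 \sqrt{q}$)
$- 650 t{\left(\left(x - 3\right) \left(0 \cdot 2 - 7\right) \right)} = - 650 \left(- 8 \sqrt{\left(15 - 3\right) \left(0 \cdot 2 - 7\right)}\right) = - 650 \left(- 8 \sqrt{12 \left(0 - 7\right)}\right) = - 650 \left(- 8 \sqrt{12 \left(-7\right)}\right) = - 650 \left(- 8 \sqrt{-84}\right) = - 650 \left(- 8 \cdot 2 i \sqrt{21}\right) = - 650 \left(- 16 i \sqrt{21}\right) = 10400 i \sqrt{21}$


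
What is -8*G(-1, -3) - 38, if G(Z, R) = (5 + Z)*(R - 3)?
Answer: 154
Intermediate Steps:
G(Z, R) = (-3 + R)*(5 + Z) (G(Z, R) = (5 + Z)*(-3 + R) = (-3 + R)*(5 + Z))
-8*G(-1, -3) - 38 = -8*(-15 - 3*(-1) + 5*(-3) - 3*(-1)) - 38 = -8*(-15 + 3 - 15 + 3) - 38 = -8*(-24) - 38 = 192 - 38 = 154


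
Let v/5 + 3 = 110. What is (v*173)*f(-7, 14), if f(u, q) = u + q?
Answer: 647885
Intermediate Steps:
f(u, q) = q + u
v = 535 (v = -15 + 5*110 = -15 + 550 = 535)
(v*173)*f(-7, 14) = (535*173)*(14 - 7) = 92555*7 = 647885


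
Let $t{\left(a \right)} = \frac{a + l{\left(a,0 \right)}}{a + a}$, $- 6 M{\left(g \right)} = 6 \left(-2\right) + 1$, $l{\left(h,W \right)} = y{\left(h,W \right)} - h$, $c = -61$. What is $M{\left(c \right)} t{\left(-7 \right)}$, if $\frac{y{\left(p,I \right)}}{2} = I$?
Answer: $0$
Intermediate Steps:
$y{\left(p,I \right)} = 2 I$
$l{\left(h,W \right)} = - h + 2 W$ ($l{\left(h,W \right)} = 2 W - h = - h + 2 W$)
$M{\left(g \right)} = \frac{11}{6}$ ($M{\left(g \right)} = - \frac{6 \left(-2\right) + 1}{6} = - \frac{-12 + 1}{6} = \left(- \frac{1}{6}\right) \left(-11\right) = \frac{11}{6}$)
$t{\left(a \right)} = 0$ ($t{\left(a \right)} = \frac{a + \left(- a + 2 \cdot 0\right)}{a + a} = \frac{a + \left(- a + 0\right)}{2 a} = \left(a - a\right) \frac{1}{2 a} = 0 \frac{1}{2 a} = 0$)
$M{\left(c \right)} t{\left(-7 \right)} = \frac{11}{6} \cdot 0 = 0$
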